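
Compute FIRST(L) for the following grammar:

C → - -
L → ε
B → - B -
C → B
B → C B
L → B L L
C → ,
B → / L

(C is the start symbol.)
{ ',', '-', '/', ε }

To compute FIRST(L), examine every production with L on the left-hand side, reading each right-hand side left to right until a non-nullable symbol is reached.

FIRST sets of the other non-terminals involved (by the same procedure, iterated to a fixed point):
  FIRST(B) = { ',', '-', '/' }

From L → ε:
  - ε-production, so ε ∈ FIRST(L)
From L → B L L:
  - B is a non-terminal: add FIRST(B) \ {ε} = { ',', '-', '/' }
    B is not nullable, so stop

Collecting: FIRST(L) = { ',', '-', '/', ε }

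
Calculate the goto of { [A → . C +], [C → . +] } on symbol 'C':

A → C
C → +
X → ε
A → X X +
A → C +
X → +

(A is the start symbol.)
{ [A → C . +] }

GOTO(I, 'C') = CLOSURE({ [A → αX.β] : [A → α.Xβ] ∈ I, X = 'C' })

Items with dot before 'C', with the dot advanced:
  [A → . C +] → [A → C . +]
Closure adds nothing (no advanced item has the dot before a non-terminal).

GOTO = { [A → C . +] }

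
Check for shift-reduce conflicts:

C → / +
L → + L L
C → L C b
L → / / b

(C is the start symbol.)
No shift-reduce conflicts

Augment with C' → C and build the canonical LR(0) collection (I0 = CLOSURE({[C' → . C]}), then GOTO on every symbol after a dot until no new states appear). It has 13 states:
  I0: { [C → . / +], [C → . L C b], [C' → . C], [L → . + L L], [L → . / / b] }  — shift
  I1: { [L → + . L L], [L → . + L L], [L → . / / b] }  — shift
  I2: { [C → / . +], [L → / . / b] }  — shift
  I3: { [C' → C .] }  — accept
  I4: { [C → . / +], [C → . L C b], [C → L . C b], [L → . + L L], [L → . / / b] }  — shift
  I5: { [C → L C . b] }  — shift
  I6: { [C → L C b .] }  — reduce
  I7: { [C → / + .] }  — reduce
  I8: { [L → / / . b] }  — shift
  I9: { [L → / / b .] }  — reduce
  I10: { [L → / . / b] }  — shift
  I11: { [L → + L . L], [L → . + L L], [L → . / / b] }  — shift
  I12: { [L → + L L .] }  — reduce

No state contains both a complete item and a shift item.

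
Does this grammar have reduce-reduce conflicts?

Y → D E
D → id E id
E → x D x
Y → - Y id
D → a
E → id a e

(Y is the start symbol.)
No reduce-reduce conflicts

A reduce-reduce conflict occurs when an LR(0) state has two complete items [A → α .] and [B → β .] — both call for a reduction, and with no lookahead the parser cannot choose between them.

Augment with Y' → Y and build the canonical LR(0) collection (I0 = CLOSURE({[Y' → . Y]}), then GOTO on every symbol after a dot until no new states appear). It has 17 states:
  I0: { [D → . a], [D → . id E id], [Y → . - Y id], [Y → . D E], [Y' → . Y] }  — shift
  I1: { [D → . a], [D → . id E id], [Y → - . Y id], [Y → . - Y id], [Y → . D E] }  — shift
  I2: { [E → . id a e], [E → . x D x], [Y → D . E] }  — shift
  I3: { [Y' → Y .] }  — accept
  I4: { [D → a .] }  — reduce
  I5: { [D → id . E id], [E → . id a e], [E → . x D x] }  — shift
  I6: { [D → id E . id] }  — shift
  I7: { [E → id . a e] }  — shift
  I8: { [D → . a], [D → . id E id], [E → x . D x] }  — shift
  I9: { [E → x D . x] }  — shift
  I10: { [E → x D x .] }  — reduce
  I11: { [E → id a . e] }  — shift
  I12: { [E → id a e .] }  — reduce
  I13: { [D → id E id .] }  — reduce
  I14: { [Y → D E .] }  — reduce
  I15: { [Y → - Y . id] }  — shift
  I16: { [Y → - Y id .] }  — reduce

No state contains more than one complete item.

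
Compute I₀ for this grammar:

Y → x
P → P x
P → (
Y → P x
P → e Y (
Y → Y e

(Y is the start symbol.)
{ [P → . (], [P → . P x], [P → . e Y (], [Y → . P x], [Y → . Y e], [Y → . x], [Y' → . Y] }

First, augment the grammar with Y' → Y
I₀ = CLOSURE({ [Y' → . Y] }):
  [Y' → . Y] has the dot before Y: add [Y → . x], [Y → . P x], [Y → . Y e]
  [Y → . P x] has the dot before P: add [P → . P x], [P → . (], [P → . e Y (]
No further items can be added.

I₀ = { [P → . (], [P → . P x], [P → . e Y (], [Y → . P x], [Y → . Y e], [Y → . x], [Y' → . Y] }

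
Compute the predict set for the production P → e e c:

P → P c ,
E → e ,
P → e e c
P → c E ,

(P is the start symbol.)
{ 'e' }

PREDICT(P → e e c) = (FIRST(RHS) \ {ε}) ∪ (FOLLOW(P) if ε ∈ FIRST(RHS), i.e. RHS ⇒* ε)
FIRST(e e c) = { 'e' }
ε ∉ FIRST(e e c), so FOLLOW(P) is not added.
PREDICT(P → e e c) = { 'e' }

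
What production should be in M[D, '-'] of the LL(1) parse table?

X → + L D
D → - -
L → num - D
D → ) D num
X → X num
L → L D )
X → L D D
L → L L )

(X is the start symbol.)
D → - -

To find M[D, '-'], we find productions for D where '-' is in the predict set (PREDICT(N → α) = (FIRST(α) \ {ε}) ∪ (FOLLOW(N) if α ⇒* ε)).

D → - -: PREDICT = { '-' }
  '-' is in predict set, so this production goes in M[D, '-']
D → ) D num: PREDICT = { ')' }

M[D, '-'] = D → - -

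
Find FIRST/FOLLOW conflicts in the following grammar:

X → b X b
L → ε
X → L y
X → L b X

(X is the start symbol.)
Nullable non-terminals: L.
L has a nullable alternative but only one production, so nothing to check.

X has no nullable alternative, so no FIRST/FOLLOW check is needed there.

No FIRST/FOLLOW conflicts found.

Answer: No FIRST/FOLLOW conflicts.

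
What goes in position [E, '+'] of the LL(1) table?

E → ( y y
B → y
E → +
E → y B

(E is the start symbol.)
To find M[E, '+'], we find productions for E where '+' is in the predict set (PREDICT(N → α) = (FIRST(α) \ {ε}) ∪ (FOLLOW(N) if α ⇒* ε)).

E → ( y y: PREDICT = { '(' }
E → +: PREDICT = { '+' }
  '+' is in predict set, so this production goes in M[E, '+']
E → y B: PREDICT = { 'y' }

M[E, '+'] = E → +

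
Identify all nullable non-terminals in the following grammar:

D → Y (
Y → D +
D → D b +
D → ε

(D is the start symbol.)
ε-productions: D → ε
So D is immediately nullable.
No further non-terminal can be added: every production for the remaining non-terminals contains a terminal or a non-nullable non-terminal.
Nullable = { 'D' }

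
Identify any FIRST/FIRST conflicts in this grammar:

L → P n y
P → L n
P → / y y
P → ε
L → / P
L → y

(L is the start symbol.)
Yes. L → P n y / L → '/' P on { '/' }; L → P n y / L → y on { 'y' }; P → L n / P → '/' y y on { '/' }

FIRST sets of the non-terminals at (or reachable through a nullable prefix from) the front of some alternative:
  FIRST(P) = { '/', 'n', 'y', ε }
  FIRST(L) = { '/', 'n', 'y' }

Productions for L:
  L → P n y: FIRST = { '/', 'n', 'y' }
  L → / P: FIRST = { '/' }
  L → y: FIRST = { 'y' }
Productions for P:
  P → L n: FIRST = { '/', 'n', 'y' }
  P → / y y: FIRST = { '/' }
  P → ε: FIRST = { ε }

Conflict for L: L → P n y and L → / P
  Overlap: { '/' }
Conflict for L: L → P n y and L → y
  Overlap: { 'y' }
Conflict for P: P → L n and P → / y y
  Overlap: { '/' }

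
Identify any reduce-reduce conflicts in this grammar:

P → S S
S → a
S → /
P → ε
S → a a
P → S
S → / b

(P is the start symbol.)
A reduce-reduce conflict occurs when an LR(0) state has two complete items [A → α .] and [B → β .] — both call for a reduction, and with no lookahead the parser cannot choose between them.

Augment with P' → P and build the canonical LR(0) collection (I0 = CLOSURE({[P' → . P]}), then GOTO on every symbol after a dot until no new states appear). It has 8 states:
  I0: { [P → . S S], [P → . S], [P → .], [P' → . P], [S → . / b], [S → . /], [S → . a a], [S → . a] }  — shift, reduce
  I1: { [S → / . b], [S → / .] }  — shift, reduce
  I2: { [P' → P .] }  — accept
  I3: { [P → S . S], [P → S .], [S → . / b], [S → . /], [S → . a a], [S → . a] }  — shift, reduce
  I4: { [S → a . a], [S → a .] }  — shift, reduce
  I5: { [S → a a .] }  — reduce
  I6: { [P → S S .] }  — reduce
  I7: { [S → / b .] }  — reduce

No state contains more than one complete item.

Answer: No reduce-reduce conflicts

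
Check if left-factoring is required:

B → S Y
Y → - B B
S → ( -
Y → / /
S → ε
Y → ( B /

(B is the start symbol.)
Left-factoring is needed when two productions for the same non-terminal
share a common prefix on the right-hand side.

Productions for Y:
  Y → - B B
  Y → / /
  Y → ( B /
Productions for S:
  S → ( -
  S → ε

No common prefixes found.

Answer: No, left-factoring is not needed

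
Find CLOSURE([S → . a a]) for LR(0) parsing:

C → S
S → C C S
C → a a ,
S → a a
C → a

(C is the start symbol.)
Start with: [S → . a a]
The dot precedes the terminal a, so nothing is added.

CLOSURE = { [S → . a a] }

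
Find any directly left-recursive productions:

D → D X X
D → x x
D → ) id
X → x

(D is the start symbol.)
Yes, D is left-recursive

Direct left recursion occurs when N → N α for some non-terminal N (the right-hand side begins with the left-hand side itself).

D → D X X: LEFT RECURSIVE (starts with D)
D → x x: starts with x
D → ) id: starts with ')'
X → x: starts with x

The grammar has direct left recursion on: D.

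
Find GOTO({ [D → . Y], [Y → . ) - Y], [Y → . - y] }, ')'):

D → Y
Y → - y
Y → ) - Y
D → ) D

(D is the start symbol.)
GOTO(I, ')') = CLOSURE({ [A → αX.β] : [A → α.Xβ] ∈ I, X = ')' })

Items with dot before ')', with the dot advanced:
  [Y → . ) - Y] → [Y → ) . - Y]
Closure adds nothing (no advanced item has the dot before a non-terminal).

GOTO = { [Y → ) . - Y] }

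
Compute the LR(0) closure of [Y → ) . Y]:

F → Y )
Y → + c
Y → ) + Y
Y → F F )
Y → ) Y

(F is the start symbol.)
To compute CLOSURE, for each item [A → α.Bβ] where B is a non-terminal, add [B → .γ] for all productions B → γ; repeat for the newly added items until nothing changes.

Start with: [Y → ) . Y]
  [Y → ) . Y] has the dot before Y: add [Y → . + c], [Y → . ) + Y], [Y → . F F )], [Y → . ) Y]
  [Y → . F F )] has the dot before F: add [F → . Y )]
No further items can be added.

CLOSURE = { [F → . Y )], [Y → ) . Y], [Y → . ) + Y], [Y → . ) Y], [Y → . + c], [Y → . F F )] }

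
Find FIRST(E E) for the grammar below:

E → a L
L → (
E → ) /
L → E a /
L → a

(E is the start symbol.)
{ ')', 'a' }

FIRST sets of the non-terminals involved (from the grammar, by fixed-point iteration):
  FIRST(E) = { ')', 'a' }

To compute FIRST(E E), process the symbols left to right:
Symbol E is a non-terminal. Add FIRST(E) \ {ε} = { ')', 'a' }
E is not nullable (ε ∉ FIRST(E)), so stop here.
FIRST(E E) = { ')', 'a' }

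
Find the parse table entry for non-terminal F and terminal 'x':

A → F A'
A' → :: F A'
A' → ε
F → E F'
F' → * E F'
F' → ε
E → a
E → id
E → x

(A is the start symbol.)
To find M[F, 'x'], we find productions for F where 'x' is in the predict set (PREDICT(N → α) = (FIRST(α) \ {ε}) ∪ (FOLLOW(N) if α ⇒* ε)).

Relevant sets:
  FIRST(E) = { 'a', 'id', 'x' }

F → E F': PREDICT = { 'a', 'id', 'x' }
  'x' is in predict set, so this production goes in M[F, 'x']

M[F, 'x'] = F → E F'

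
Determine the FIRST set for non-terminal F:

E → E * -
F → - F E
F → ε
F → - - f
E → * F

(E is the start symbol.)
{ '-', ε }

From F → - F E:
  - '-' is a terminal: add '-' and stop
From F → ε:
  - ε-production, so ε ∈ FIRST(F)
From F → - - f:
  - '-' is a terminal: add '-' and stop

Collecting: FIRST(F) = { '-', ε }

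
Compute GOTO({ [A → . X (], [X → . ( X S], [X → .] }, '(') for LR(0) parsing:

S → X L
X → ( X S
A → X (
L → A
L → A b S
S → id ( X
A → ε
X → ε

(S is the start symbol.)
GOTO(I, '(') = CLOSURE({ [A → αX.β] : [A → α.Xβ] ∈ I, X = '(' })

Items with dot before '(', with the dot advanced:
  [X → . ( X S] → [X → ( . X S]
Closure of the advanced items:
  [X → ( . X S] has the dot before X: add [X → . ( X S], [X → .]

GOTO = { [X → ( . X S], [X → . ( X S], [X → .] }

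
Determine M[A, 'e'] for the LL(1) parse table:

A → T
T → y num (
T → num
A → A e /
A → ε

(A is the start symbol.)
A → A e /, A → ε

To find M[A, 'e'], we find productions for A where 'e' is in the predict set (PREDICT(N → α) = (FIRST(α) \ {ε}) ∪ (FOLLOW(N) if α ⇒* ε)).

Relevant sets:
  FIRST(T) = { 'num', 'y' }
  FIRST(A) = { 'e', 'num', 'y', ε }
  FOLLOW(A) = { $, 'e' }

A → T: PREDICT = { 'num', 'y' }
A → A e /: PREDICT = { 'e', 'num', 'y' }
  'e' is in predict set, so this production goes in M[A, 'e']
A → ε: PREDICT = { $, 'e' }
  'e' is in predict set, so this production goes in M[A, 'e']

M[A, 'e'] = A → A e /, A → ε  (a multiply-defined cell — the grammar is not LL(1))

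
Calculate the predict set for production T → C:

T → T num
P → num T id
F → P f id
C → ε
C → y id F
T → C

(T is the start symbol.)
{ $, 'id', 'num', 'y' }

PREDICT(T → C) = (FIRST(RHS) \ {ε}) ∪ (FOLLOW(T) if ε ∈ FIRST(RHS), i.e. RHS ⇒* ε)
FIRST(C) = { 'y', ε }
FIRST(C) = { 'y', ε }
ε ∈ FIRST(C) (the right-hand side is nullable), so add FOLLOW(T) = { $, 'id', 'num' }
PREDICT(T → C) = { $, 'id', 'num', 'y' }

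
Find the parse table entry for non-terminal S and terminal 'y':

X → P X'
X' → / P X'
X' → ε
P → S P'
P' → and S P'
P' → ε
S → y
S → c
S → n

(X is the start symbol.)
To find M[S, 'y'], we find productions for S where 'y' is in the predict set (PREDICT(N → α) = (FIRST(α) \ {ε}) ∪ (FOLLOW(N) if α ⇒* ε)).

S → y: PREDICT = { 'y' }
  'y' is in predict set, so this production goes in M[S, 'y']
S → c: PREDICT = { 'c' }
S → n: PREDICT = { 'n' }

M[S, 'y'] = S → y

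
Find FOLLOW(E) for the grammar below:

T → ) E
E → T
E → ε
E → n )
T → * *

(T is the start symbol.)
{ $ }

To compute FOLLOW(E), find every occurrence of E on a right-hand side N → α E β: add FIRST(β) \ {ε}, and if β is empty or nullable also add FOLLOW(N). Iterate to a fixed point.

In T → ) E: E is at the end, add FOLLOW(T)

The FOLLOW sets referred to above (computed the same way, to a fixed point):
  FOLLOW(T) = { $ }

Taking the union: FOLLOW(E) = { $ }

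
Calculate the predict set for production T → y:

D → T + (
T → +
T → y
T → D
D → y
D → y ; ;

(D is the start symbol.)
PREDICT(T → y) = (FIRST(RHS) \ {ε}) ∪ (FOLLOW(T) if ε ∈ FIRST(RHS), i.e. RHS ⇒* ε)
FIRST(y) = { 'y' }
ε ∉ FIRST(y), so FOLLOW(T) is not added.
PREDICT(T → y) = { 'y' }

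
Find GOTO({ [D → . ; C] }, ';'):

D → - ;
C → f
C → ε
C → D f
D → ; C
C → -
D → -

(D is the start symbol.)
{ [C → . -], [C → . D f], [C → . f], [C → .], [D → . - ;], [D → . -], [D → . ; C], [D → ; . C] }

GOTO(I, ';') = CLOSURE({ [A → αX.β] : [A → α.Xβ] ∈ I, X = ';' })

Items with dot before ';', with the dot advanced:
  [D → . ; C] → [D → ; . C]
Closure of the advanced items:
  [D → ; . C] has the dot before C: add [C → . f], [C → .], [C → . D f], [C → . -]
  [C → . D f] has the dot before D: add [D → . - ;], [D → . ; C], [D → . -]

GOTO = { [C → . -], [C → . D f], [C → . f], [C → .], [D → . - ;], [D → . -], [D → . ; C], [D → ; . C] }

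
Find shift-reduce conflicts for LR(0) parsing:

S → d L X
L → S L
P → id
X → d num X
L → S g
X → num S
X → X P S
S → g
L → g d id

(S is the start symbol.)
Yes — I6: [S → g .] vs [L → g . d id]; I10: [L → S g .] vs [L → g . d id]; I11: [S → d L X .] vs [P → . id]; I16: [X → d num X .] vs [P → . id]

A shift-reduce conflict occurs when an LR(0) state has both:
  - a complete (reduce) item [A → α .] (dot at the end), and
  - a shift item [B → β . c γ] (dot before a terminal).

Augment with S' → S and build the canonical LR(0) collection (I0 = CLOSURE({[S' → . S]}), then GOTO on every symbol after a dot until no new states appear). It has 20 states:
  I0: { [S → . d L X], [S → . g], [S' → . S] }  — shift
  I1: { [S' → S .] }  — accept
  I2: { [L → . S L], [L → . S g], [L → . g d id], [S → . d L X], [S → . g], [S → d . L X] }  — shift
  I3: { [S → g .] }  — reduce
  I4: { [S → d L . X], [X → . X P S], [X → . d num X], [X → . num S] }  — shift
  I5: { [L → . S L], [L → . S g], [L → . g d id], [L → S . L], [L → S . g], [S → . d L X], [S → . g] }  — shift
  I6: { [L → g . d id], [S → g .] }  — shift, reduce
  I7: { [L → g d . id] }  — shift
  I8: { [L → g d id .] }  — reduce
  I9: { [L → S L .] }  — reduce
  I10: { [L → S g .], [L → g . d id], [S → g .] }  — shift, 2 reduces
  I11: { [P → . id], [S → d L X .], [X → X . P S] }  — shift, reduce
  I12: { [X → d . num X] }  — shift
  I13: { [S → . d L X], [S → . g], [X → num . S] }  — shift
  I14: { [X → num S .] }  — reduce
  I15: { [X → . X P S], [X → . d num X], [X → . num S], [X → d num . X] }  — shift
  I16: { [P → . id], [X → X . P S], [X → d num X .] }  — shift, reduce
  I17: { [S → . d L X], [S → . g], [X → X P . S] }  — shift
  I18: { [P → id .] }  — reduce
  I19: { [X → X P S .] }  — reduce

I6 contains reduce item [S → g .] and shift item [L → g . d id] — shift-reduce conflict.
I10 contains reduce items [L → S g .], [S → g .] and shift item [L → g . d id] — shift-reduce conflict.
I11 contains reduce item [S → d L X .] and shift item [P → . id] — shift-reduce conflict.
I16 contains reduce item [X → d num X .] and shift item [P → . id] — shift-reduce conflict.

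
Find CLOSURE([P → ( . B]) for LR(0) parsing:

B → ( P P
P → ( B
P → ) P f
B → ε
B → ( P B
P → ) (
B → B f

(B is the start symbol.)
{ [B → . ( P B], [B → . ( P P], [B → . B f], [B → .], [P → ( . B] }

To compute CLOSURE, for each item [A → α.Bβ] where B is a non-terminal, add [B → .γ] for all productions B → γ; repeat for the newly added items until nothing changes.

Start with: [P → ( . B]
  [P → ( . B] has the dot before B: add [B → . ( P P], [B → .], [B → . ( P B], [B → . B f]
No further items can be added.

CLOSURE = { [B → . ( P B], [B → . ( P P], [B → . B f], [B → .], [P → ( . B] }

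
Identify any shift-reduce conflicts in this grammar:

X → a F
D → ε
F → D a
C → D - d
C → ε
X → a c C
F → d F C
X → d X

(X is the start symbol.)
A shift-reduce conflict occurs when an LR(0) state has both:
  - a complete (reduce) item [A → α .] (dot at the end), and
  - a shift item [B → β . c γ] (dot before a terminal).

Augment with X' → X and build the canonical LR(0) collection (I0 = CLOSURE({[X' → . X]}), then GOTO on every symbol after a dot until no new states appear). It has 16 states:
  I0: { [X → . a F], [X → . a c C], [X → . d X], [X' → . X] }  — shift
  I1: { [X' → X .] }  — accept
  I2: { [D → .], [F → . D a], [F → . d F C], [X → a . F], [X → a . c C] }  — shift, reduce
  I3: { [X → . a F], [X → . a c C], [X → . d X], [X → d . X] }  — shift
  I4: { [X → d X .] }  — reduce
  I5: { [F → D . a] }  — shift
  I6: { [X → a F .] }  — reduce
  I7: { [C → . D - d], [C → .], [D → .], [X → a c . C] }  — 2 reduces
  I8: { [D → .], [F → . D a], [F → . d F C], [F → d . F C] }  — shift, reduce
  I9: { [C → . D - d], [C → .], [D → .], [F → d F . C] }  — 2 reduces
  I10: { [F → d F C .] }  — reduce
  I11: { [C → D . - d] }  — shift
  I12: { [C → D - . d] }  — shift
  I13: { [C → D - d .] }  — reduce
  I14: { [X → a c C .] }  — reduce
  I15: { [F → D a .] }  — reduce

I2 contains reduce item [D → .] and shift items [F → . d F C], [X → a . c C] — shift-reduce conflict.
I8 contains reduce item [D → .] and shift item [F → . d F C] — shift-reduce conflict.

Answer: Yes — I2: [D → .] vs [F → . d F C]; I8: [D → .] vs [F → . d F C]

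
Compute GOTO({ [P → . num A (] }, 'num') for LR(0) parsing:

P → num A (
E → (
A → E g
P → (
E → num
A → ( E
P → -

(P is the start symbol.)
GOTO(I, 'num') = CLOSURE({ [A → αX.β] : [A → α.Xβ] ∈ I, X = 'num' })

Items with dot before 'num', with the dot advanced:
  [P → . num A (] → [P → num . A (]
Closure of the advanced items:
  [P → num . A (] has the dot before A: add [A → . E g], [A → . ( E]
  [A → . E g] has the dot before E: add [E → . (], [E → . num]

GOTO = { [A → . ( E], [A → . E g], [E → . (], [E → . num], [P → num . A (] }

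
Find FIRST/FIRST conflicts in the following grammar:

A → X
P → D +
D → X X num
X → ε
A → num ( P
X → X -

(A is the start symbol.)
No FIRST/FIRST conflicts.

A FIRST/FIRST conflict occurs when two productions N → α and N → β for the same non-terminal have FIRST(α) ∩ FIRST(β) ≠ ∅ (with ε ∈ FIRST of a nullable right-hand side, so two nullable alternatives also conflict).

FIRST sets of the non-terminals at (or reachable through a nullable prefix from) the front of some alternative:
  FIRST(X) = { '-', ε }

Productions for A:
  A → X: FIRST = { '-', ε }
  A → num ( P: FIRST = { 'num' }
Productions for X:
  X → ε: FIRST = { ε }
  X → X -: FIRST = { '-' }
P, D have only one production, so no FIRST/FIRST conflict is possible there.

All alternatives of each non-terminal have pairwise disjoint FIRST sets.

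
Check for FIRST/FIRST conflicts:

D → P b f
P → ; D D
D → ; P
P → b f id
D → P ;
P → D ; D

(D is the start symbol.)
Yes. D → P b f / D → ';' P on { ';' }; D → P b f / D → P ';' on { ';', 'b' }; D → ';' P / D → P ';' on { ';' }; P → ';' D D / P → D ';' D on { ';' }; P → b f id / P → D ';' D on { 'b' }

A FIRST/FIRST conflict occurs when two productions N → α and N → β for the same non-terminal have FIRST(α) ∩ FIRST(β) ≠ ∅ (with ε ∈ FIRST of a nullable right-hand side, so two nullable alternatives also conflict).

FIRST sets of the non-terminals at (or reachable through a nullable prefix from) the front of some alternative:
  FIRST(P) = { ';', 'b' }
  FIRST(D) = { ';', 'b' }

Productions for D:
  D → P b f: FIRST = { ';', 'b' }
  D → ; P: FIRST = { ';' }
  D → P ;: FIRST = { ';', 'b' }
Productions for P:
  P → ; D D: FIRST = { ';' }
  P → b f id: FIRST = { 'b' }
  P → D ; D: FIRST = { ';', 'b' }

Conflict for D: D → P b f and D → ; P
  Overlap: { ';' }
Conflict for D: D → P b f and D → P ;
  Overlap: { ';', 'b' }
Conflict for D: D → ; P and D → P ;
  Overlap: { ';' }
Conflict for P: P → ; D D and P → D ; D
  Overlap: { ';' }
Conflict for P: P → b f id and P → D ; D
  Overlap: { 'b' }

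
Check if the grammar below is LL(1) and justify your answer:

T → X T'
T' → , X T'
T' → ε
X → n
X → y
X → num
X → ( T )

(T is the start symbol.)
Yes, the grammar is LL(1).

A grammar is LL(1) if for each non-terminal N with multiple productions, the predict sets of those productions are pairwise disjoint, where PREDICT(N → α) = (FIRST(α) \ {ε}) ∪ (FOLLOW(N) if α ⇒* ε).

Relevant sets:
  FOLLOW(T') = { $, ')' }

For T':
  PREDICT(T' → ',' X T') = { ',' }
  PREDICT(T' → ε) = { $, ')' }
For X:
  PREDICT(X → n) = { 'n' }
  PREDICT(X → y) = { 'y' }
  PREDICT(X → num) = { 'num' }
  PREDICT(X → '(' T ')') = { '(' }
T has a single production, so nothing to check there.

All predict sets are disjoint. The grammar IS LL(1).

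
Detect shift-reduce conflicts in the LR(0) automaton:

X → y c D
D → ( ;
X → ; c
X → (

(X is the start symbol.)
No shift-reduce conflicts

A shift-reduce conflict occurs when an LR(0) state has both:
  - a complete (reduce) item [A → α .] (dot at the end), and
  - a shift item [B → β . c γ] (dot before a terminal).

Augment with X' → X and build the canonical LR(0) collection (I0 = CLOSURE({[X' → . X]}), then GOTO on every symbol after a dot until no new states appear). It has 10 states:
  I0: { [X → . (], [X → . ; c], [X → . y c D], [X' → . X] }  — shift
  I1: { [X → ( .] }  — reduce
  I2: { [X → ; . c] }  — shift
  I3: { [X' → X .] }  — accept
  I4: { [X → y . c D] }  — shift
  I5: { [D → . ( ;], [X → y c . D] }  — shift
  I6: { [D → ( . ;] }  — shift
  I7: { [X → y c D .] }  — reduce
  I8: { [D → ( ; .] }  — reduce
  I9: { [X → ; c .] }  — reduce

No state contains both a complete item and a shift item.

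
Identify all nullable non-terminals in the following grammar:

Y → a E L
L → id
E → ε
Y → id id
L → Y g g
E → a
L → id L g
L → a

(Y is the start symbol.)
A non-terminal is nullable if it can derive ε (the empty string): either it has an ε-production, or it has a production whose right-hand side consists entirely of nullable non-terminals.

ε-productions: E → ε
So E is immediately nullable.
No further non-terminal can be added: every production for the remaining non-terminals contains a terminal or a non-nullable non-terminal.
Nullable = { 'E' }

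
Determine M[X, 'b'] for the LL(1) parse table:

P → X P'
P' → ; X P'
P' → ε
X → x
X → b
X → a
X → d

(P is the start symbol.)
X → b

To find M[X, 'b'], we find productions for X where 'b' is in the predict set (PREDICT(N → α) = (FIRST(α) \ {ε}) ∪ (FOLLOW(N) if α ⇒* ε)).

X → x: PREDICT = { 'x' }
X → b: PREDICT = { 'b' }
  'b' is in predict set, so this production goes in M[X, 'b']
X → a: PREDICT = { 'a' }
X → d: PREDICT = { 'd' }

M[X, 'b'] = X → b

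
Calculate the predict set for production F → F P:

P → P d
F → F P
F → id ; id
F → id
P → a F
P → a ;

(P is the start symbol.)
PREDICT(F → F P) = (FIRST(RHS) \ {ε}) ∪ (FOLLOW(F) if ε ∈ FIRST(RHS), i.e. RHS ⇒* ε)
FIRST(F) = { 'id' }
FIRST(F P) = { 'id' }
ε ∉ FIRST(F P), so FOLLOW(F) is not added.
PREDICT(F → F P) = { 'id' }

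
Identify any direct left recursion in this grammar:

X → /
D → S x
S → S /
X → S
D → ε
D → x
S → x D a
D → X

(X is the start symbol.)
Yes, S is left-recursive

X → /: starts with '/'
D → S x: starts with S
S → S /: LEFT RECURSIVE (starts with S)
X → S: starts with S
D → ε: starts with ε
D → x: starts with x
S → x D a: starts with x
D → X: starts with X

The grammar has direct left recursion on: S.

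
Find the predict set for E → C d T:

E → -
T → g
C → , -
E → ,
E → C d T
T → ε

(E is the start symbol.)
{ ',' }

PREDICT(E → C d T) = (FIRST(RHS) \ {ε}) ∪ (FOLLOW(E) if ε ∈ FIRST(RHS), i.e. RHS ⇒* ε)
FIRST(C) = { ',' }
FIRST(C d T) = { ',' }
ε ∉ FIRST(C d T), so FOLLOW(E) is not added.
PREDICT(E → C d T) = { ',' }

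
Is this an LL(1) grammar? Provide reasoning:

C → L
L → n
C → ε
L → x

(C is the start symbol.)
Relevant sets:
  FIRST(L) = { 'n', 'x' }
  FOLLOW(C) = { $ }

For C:
  PREDICT(C → L) = { 'n', 'x' }
  PREDICT(C → ε) = { $ }
For L:
  PREDICT(L → n) = { 'n' }
  PREDICT(L → x) = { 'x' }

All predict sets are disjoint. The grammar IS LL(1).

Answer: Yes, the grammar is LL(1).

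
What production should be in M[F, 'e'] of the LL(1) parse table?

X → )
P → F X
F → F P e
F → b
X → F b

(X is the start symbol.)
To find M[F, 'e'], we find productions for F where 'e' is in the predict set (PREDICT(N → α) = (FIRST(α) \ {ε}) ∪ (FOLLOW(N) if α ⇒* ε)).

Relevant sets:
  FIRST(F) = { 'b' }

F → F P e: PREDICT = { 'b' }
F → b: PREDICT = { 'b' }

M[F, 'e'] is empty (no production applies)

Answer: Empty (error entry)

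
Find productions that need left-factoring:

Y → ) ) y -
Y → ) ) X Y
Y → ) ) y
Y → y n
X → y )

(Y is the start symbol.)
Left-factoring is needed when two productions for the same non-terminal
share a common prefix on the right-hand side.

Productions for Y:
  Y → ) ) y -
  Y → ) ) X Y
  Y → ) ) y
  Y → y n

Found common prefix ') )' in productions for Y

Answer: Yes, Y has productions with common prefix ') )'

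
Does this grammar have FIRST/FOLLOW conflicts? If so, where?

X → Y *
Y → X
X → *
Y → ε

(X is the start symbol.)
Yes. Y → X with FOLLOW(Y) on { '*' }

Nullable non-terminals: Y.
FIRST sets used below: FIRST(X) = { '*' }

Y: nullable alternative(s) Y → ε; FOLLOW(Y) = { '*' }
  Y → X: FIRST \ {ε} = { '*' } — overlaps FOLLOW(Y) on { '*' }: CONFLICT
  Y → ε: FIRST \ {ε} = { } — this is the only nullable alternative, skip

X has no nullable alternative, so no FIRST/FOLLOW check is needed there.

So the grammar has 1 FIRST/FOLLOW conflict (marked CONFLICT above).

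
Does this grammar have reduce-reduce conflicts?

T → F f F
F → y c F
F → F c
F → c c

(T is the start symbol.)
A reduce-reduce conflict occurs when an LR(0) state has two complete items [A → α .] and [B → β .] — both call for a reduction, and with no lookahead the parser cannot choose between them.

Augment with T' → T and build the canonical LR(0) collection (I0 = CLOSURE({[T' → . T]}), then GOTO on every symbol after a dot until no new states appear). It has 11 states:
  I0: { [F → . F c], [F → . c c], [F → . y c F], [T → . F f F], [T' → . T] }  — shift
  I1: { [F → F . c], [T → F . f F] }  — shift
  I2: { [T' → T .] }  — accept
  I3: { [F → c . c] }  — shift
  I4: { [F → y . c F] }  — shift
  I5: { [F → . F c], [F → . c c], [F → . y c F], [F → y c . F] }  — shift
  I6: { [F → F . c], [F → y c F .] }  — shift, reduce
  I7: { [F → F c .] }  — reduce
  I8: { [F → c c .] }  — reduce
  I9: { [F → . F c], [F → . c c], [F → . y c F], [T → F f . F] }  — shift
  I10: { [F → F . c], [T → F f F .] }  — shift, reduce

No state contains more than one complete item.

Answer: No reduce-reduce conflicts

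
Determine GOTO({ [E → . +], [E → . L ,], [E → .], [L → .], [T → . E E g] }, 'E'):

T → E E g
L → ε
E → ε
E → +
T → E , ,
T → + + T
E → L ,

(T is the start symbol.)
GOTO(I, 'E') = CLOSURE({ [A → αX.β] : [A → α.Xβ] ∈ I, X = 'E' })

Items with dot before 'E', with the dot advanced:
  [T → . E E g] → [T → E . E g]
Closure of the advanced items:
  [T → E . E g] has the dot before E: add [E → .], [E → . +], [E → . L ,]
  [E → . L ,] has the dot before L: add [L → .]

GOTO = { [E → . +], [E → . L ,], [E → .], [L → .], [T → E . E g] }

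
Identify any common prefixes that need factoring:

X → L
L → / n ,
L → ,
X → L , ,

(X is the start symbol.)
Left-factoring is needed when two productions for the same non-terminal
share a common prefix on the right-hand side.

Productions for X:
  X → L
  X → L , ,
Productions for L:
  L → / n ,
  L → ,

Found common prefix 'L' in productions for X

Answer: Yes, X has productions with common prefix 'L'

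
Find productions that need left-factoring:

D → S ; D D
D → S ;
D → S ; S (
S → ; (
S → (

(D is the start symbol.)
Yes, D has productions with common prefix 'S ;'

Left-factoring is needed when two productions for the same non-terminal
share a common prefix on the right-hand side.

Productions for D:
  D → S ; D D
  D → S ;
  D → S ; S (
Productions for S:
  S → ; (
  S → (

Found common prefix 'S ;' in productions for D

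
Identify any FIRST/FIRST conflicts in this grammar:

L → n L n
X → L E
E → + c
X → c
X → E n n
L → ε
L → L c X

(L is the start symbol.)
Yes. L → n L n / L → L c X on { 'n' }; X → L E / X → c on { 'c' }; X → L E / X → E n n on { '+' }

FIRST sets of the non-terminals at (or reachable through a nullable prefix from) the front of some alternative:
  FIRST(L) = { 'c', 'n', ε }
  FIRST(E) = { '+' }

Productions for L:
  L → n L n: FIRST = { 'n' }
  L → ε: FIRST = { ε }
  L → L c X: FIRST = { 'c', 'n' }
Productions for X:
  X → L E: FIRST = { '+', 'c', 'n' }
  X → c: FIRST = { 'c' }
  X → E n n: FIRST = { '+' }
E has only one production, so no FIRST/FIRST conflict is possible there.

Conflict for L: L → n L n and L → L c X
  Overlap: { 'n' }
Conflict for X: X → L E and X → c
  Overlap: { 'c' }
Conflict for X: X → L E and X → E n n
  Overlap: { '+' }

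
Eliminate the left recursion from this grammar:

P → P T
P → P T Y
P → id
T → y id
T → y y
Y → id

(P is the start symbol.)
P is directly left-recursive. The standard transformation for
  A → A α₁ | ... | A α_m | β₁ | ... | β_n
is
  A  → β₁ A' | ... | β_n A'
  A' → α₁ A' | ... | α_m A' | ε

P → id becomes P → id P'
P → P T becomes P' → T P'
P → P T Y becomes P' → T Y P'
Add P' → ε

Productions for other non-terminals are unchanged:
  T → y id
  T → y y
  Y → id

Resulting grammar:
P → id P'
P' → T P'
P' → T Y P'
P' → ε
T → y id
T → y y
Y → id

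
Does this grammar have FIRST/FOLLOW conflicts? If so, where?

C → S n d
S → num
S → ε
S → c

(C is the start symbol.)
No FIRST/FOLLOW conflicts.

A FIRST/FOLLOW conflict occurs when a non-terminal N has a nullable alternative N → β (β ⇒* ε) and another alternative N → α with FIRST(α) ∩ FOLLOW(N) ≠ ∅: on such a lookahead the parser cannot decide between expanding α and letting N vanish via β.

Nullable non-terminals: S.

S: nullable alternative(s) S → ε; FOLLOW(S) = { 'n' }
  S → num: FIRST \ {ε} = { 'num' } — disjoint from FOLLOW(S)
  S → ε: FIRST \ {ε} = { } — this is the only nullable alternative, skip
  S → c: FIRST \ {ε} = { 'c' } — disjoint from FOLLOW(S)

C has no nullable alternative, so no FIRST/FOLLOW check is needed there.

No FIRST/FOLLOW conflicts found.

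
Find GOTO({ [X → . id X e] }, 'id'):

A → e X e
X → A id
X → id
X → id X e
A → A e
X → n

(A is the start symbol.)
{ [A → . A e], [A → . e X e], [X → . A id], [X → . id X e], [X → . id], [X → . n], [X → id . X e] }

GOTO(I, 'id') = CLOSURE({ [A → αX.β] : [A → α.Xβ] ∈ I, X = 'id' })

Items with dot before 'id', with the dot advanced:
  [X → . id X e] → [X → id . X e]
Closure of the advanced items:
  [X → id . X e] has the dot before X: add [X → . A id], [X → . id], [X → . id X e], [X → . n]
  [X → . A id] has the dot before A: add [A → . e X e], [A → . A e]

GOTO = { [A → . A e], [A → . e X e], [X → . A id], [X → . id X e], [X → . id], [X → . n], [X → id . X e] }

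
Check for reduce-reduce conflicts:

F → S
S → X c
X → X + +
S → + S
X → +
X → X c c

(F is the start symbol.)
Augment with F' → F and build the canonical LR(0) collection (I0 = CLOSURE({[F' → . F]}), then GOTO on every symbol after a dot until no new states appear). It has 10 states:
  I0: { [F → . S], [F' → . F], [S → . + S], [S → . X c], [X → . +], [X → . X + +], [X → . X c c] }  — shift
  I1: { [S → + . S], [S → . + S], [S → . X c], [X → + .], [X → . +], [X → . X + +], [X → . X c c] }  — shift, reduce
  I2: { [F' → F .] }  — accept
  I3: { [F → S .] }  — reduce
  I4: { [S → X . c], [X → X . + +], [X → X . c c] }  — shift
  I5: { [X → X + . +] }  — shift
  I6: { [S → X c .], [X → X c . c] }  — shift, reduce
  I7: { [X → X c c .] }  — reduce
  I8: { [X → X + + .] }  — reduce
  I9: { [S → + S .] }  — reduce

No state contains more than one complete item.

Answer: No reduce-reduce conflicts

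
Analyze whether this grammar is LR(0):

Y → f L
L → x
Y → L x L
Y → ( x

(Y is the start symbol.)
Augment with Y' → Y and build the canonical LR(0) collection (I0 = CLOSURE({[Y' → . Y]}), then GOTO on every symbol after a dot until no new states appear). It has 10 states:
  I0: { [L → . x], [Y → . ( x], [Y → . L x L], [Y → . f L], [Y' → . Y] }  — shift
  I1: { [Y → ( . x] }  — shift
  I2: { [Y → L . x L] }  — shift
  I3: { [Y' → Y .] }  — accept
  I4: { [L → . x], [Y → f . L] }  — shift
  I5: { [L → x .] }  — reduce
  I6: { [Y → f L .] }  — reduce
  I7: { [L → . x], [Y → L x . L] }  — shift
  I8: { [Y → L x L .] }  — reduce
  I9: { [Y → ( x .] }  — reduce

Every state is either a pure shift/goto state or contains exactly one complete item and nothing to shift — no conflicts. The grammar is LR(0).

Answer: Yes, the grammar is LR(0)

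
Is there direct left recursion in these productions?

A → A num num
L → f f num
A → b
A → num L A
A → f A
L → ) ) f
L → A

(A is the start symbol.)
Yes, A is left-recursive

A → A num num: LEFT RECURSIVE (starts with A)
L → f f num: starts with f
A → b: starts with b
A → num L A: starts with num
A → f A: starts with f
L → ) ) f: starts with ')'
L → A: starts with A

The grammar has direct left recursion on: A.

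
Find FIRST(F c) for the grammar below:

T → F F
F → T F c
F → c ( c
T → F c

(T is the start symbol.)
FIRST sets of the non-terminals involved (from the grammar, by fixed-point iteration):
  FIRST(F) = { 'c' }

To compute FIRST(F c), process the symbols left to right:
Symbol F is a non-terminal. Add FIRST(F) \ {ε} = { 'c' }
F is not nullable (ε ∉ FIRST(F)), so stop here.
FIRST(F c) = { 'c' }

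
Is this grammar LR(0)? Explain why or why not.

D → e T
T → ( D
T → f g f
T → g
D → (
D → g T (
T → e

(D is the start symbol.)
Yes, the grammar is LR(0)

A grammar is LR(0) if no state in the canonical LR(0) collection has:
  - both a shift item (dot before a terminal) and a complete item (shift-reduce conflict), or
  - two or more complete items (reduce-reduce conflict; the accept item [D' → D .] counts as a complete item here).

Augment with D' → D and build the canonical LR(0) collection (I0 = CLOSURE({[D' → . D]}), then GOTO on every symbol after a dot until no new states appear). It has 15 states:
  I0: { [D → . (], [D → . e T], [D → . g T (], [D' → . D] }  — shift
  I1: { [D → ( .] }  — reduce
  I2: { [D' → D .] }  — accept
  I3: { [D → e . T], [T → . ( D], [T → . e], [T → . f g f], [T → . g] }  — shift
  I4: { [D → g . T (], [T → . ( D], [T → . e], [T → . f g f], [T → . g] }  — shift
  I5: { [D → . (], [D → . e T], [D → . g T (], [T → ( . D] }  — shift
  I6: { [D → g T . (] }  — shift
  I7: { [T → e .] }  — reduce
  I8: { [T → f . g f] }  — shift
  I9: { [T → g .] }  — reduce
  I10: { [T → f g . f] }  — shift
  I11: { [T → f g f .] }  — reduce
  I12: { [D → g T ( .] }  — reduce
  I13: { [T → ( D .] }  — reduce
  I14: { [D → e T .] }  — reduce

Every state is either a pure shift/goto state or contains exactly one complete item and nothing to shift — no conflicts. The grammar is LR(0).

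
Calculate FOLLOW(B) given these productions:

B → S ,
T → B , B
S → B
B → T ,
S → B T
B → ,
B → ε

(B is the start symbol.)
To compute FOLLOW(B), find every occurrence of B on a right-hand side N → α B β: add FIRST(β) \ {ε}, and if β is empty or nullable also add FOLLOW(N). Iterate to a fixed point.

B is the start symbol, so $ ∈ FOLLOW(B).
In T → B , B: B is followed by ',' B, add FIRST(',' B) \ {ε} = { ',' }
In T → B , B: B is at the end, add FOLLOW(T)
In S → B: B is at the end, add FOLLOW(S)
In S → B T: B is followed by T, add FIRST(T) \ {ε} = { ',' }

The FOLLOW sets referred to above (computed the same way, to a fixed point):
  FOLLOW(T) = { ',' }
  FOLLOW(S) = { ',' }

Taking the union: FOLLOW(B) = { $, ',' }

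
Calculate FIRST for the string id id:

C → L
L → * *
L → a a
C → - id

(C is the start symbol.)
To compute FIRST(id id), process the symbols left to right:
Symbol id is a terminal. Add 'id' and stop.
FIRST(id id) = { 'id' }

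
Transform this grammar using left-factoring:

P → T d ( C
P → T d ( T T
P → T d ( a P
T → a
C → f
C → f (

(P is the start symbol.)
Left-factoring transforms A → αβ₁ | αβ₂ into A → αA' and A' → β₁ | β₂
(α is the longest common prefix among the alternatives). Repeat until
no nonterminal has two alternatives with a common prefix.

Round 1: P has alternatives sharing prefix 'T d ('. Introduce P': P → T d ( P'
  Add: P' → C
  Add: P' → T T
  Add: P' → a P

Round 2: C has alternatives sharing prefix 'f'. Introduce C': C → f C'
  Add: C' → ε
  Add: C' → (

No remaining common prefixes — done.

Resulting grammar:
P → T d ( P'
P' → C
P' → T T
P' → a P
T → a
C → f C'
C' → ε
C' → (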